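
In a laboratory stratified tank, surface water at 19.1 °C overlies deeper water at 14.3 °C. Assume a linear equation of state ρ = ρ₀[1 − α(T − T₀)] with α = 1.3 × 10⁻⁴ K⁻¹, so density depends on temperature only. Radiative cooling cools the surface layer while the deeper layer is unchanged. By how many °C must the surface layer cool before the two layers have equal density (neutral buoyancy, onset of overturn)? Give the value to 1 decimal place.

With temperature the only control, equal density requires T_surf′ = T_deep.
T_surf′ = 14.3 °C.
Cooling required: 19.1 − 14.3 = 4.8 °C.

4.8 °C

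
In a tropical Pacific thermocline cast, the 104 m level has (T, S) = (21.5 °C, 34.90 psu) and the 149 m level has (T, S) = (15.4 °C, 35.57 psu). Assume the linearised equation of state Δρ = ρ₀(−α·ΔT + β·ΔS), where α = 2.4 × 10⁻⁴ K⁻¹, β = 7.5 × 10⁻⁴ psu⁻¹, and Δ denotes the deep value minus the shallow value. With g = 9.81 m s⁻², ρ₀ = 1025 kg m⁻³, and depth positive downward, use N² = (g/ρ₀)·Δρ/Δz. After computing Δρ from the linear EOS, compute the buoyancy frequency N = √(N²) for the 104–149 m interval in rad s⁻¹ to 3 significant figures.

ΔT = -6.1 K, ΔS = +0.67 psu (deep − shallow).
Δρ/ρ₀ = −αΔT + βΔS = 1.464 × 10⁻³ + 5.025 × 10⁻⁴ = 1.9665 × 10⁻³, so Δρ ≈ 2.016 kg m⁻³.
N² = (g/ρ₀)·Δρ/Δz = g·(Δρ/ρ₀)/Δz = 9.81 × 1.9665 × 10⁻³ / 45 = 4.2870 × 10⁻⁴ s⁻².
N = √(4.2870 × 10⁻⁴) = 0.020705 rad s⁻¹ ≈ 0.0207 rad s⁻¹.

0.0207 rad s⁻¹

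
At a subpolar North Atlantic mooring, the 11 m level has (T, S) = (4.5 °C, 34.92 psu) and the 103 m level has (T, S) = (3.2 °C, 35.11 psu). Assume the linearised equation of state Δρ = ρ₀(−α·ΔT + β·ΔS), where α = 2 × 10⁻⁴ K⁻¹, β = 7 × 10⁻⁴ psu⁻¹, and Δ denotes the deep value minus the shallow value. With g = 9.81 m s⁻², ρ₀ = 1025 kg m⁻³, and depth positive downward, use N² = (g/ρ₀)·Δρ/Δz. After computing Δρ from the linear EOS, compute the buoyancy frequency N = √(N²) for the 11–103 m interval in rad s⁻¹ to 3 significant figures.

ΔT = -1.3 K, ΔS = +0.19 psu (deep − shallow).
Δρ/ρ₀ = −αΔT + βΔS = 2.60 × 10⁻⁴ + 1.33 × 10⁻⁴ = 3.93 × 10⁻⁴, so Δρ ≈ 0.4028 kg m⁻³.
N² = (g/ρ₀)·Δρ/Δz = g·(Δρ/ρ₀)/Δz = 9.81 × 3.93 × 10⁻⁴ / 92 = 4.1906 × 10⁻⁵ s⁻².
N = √(4.1906 × 10⁻⁵) = 6.4735 × 10⁻³ rad s⁻¹ ≈ 6.47 × 10⁻³ rad s⁻¹.

6.47 × 10⁻³ rad s⁻¹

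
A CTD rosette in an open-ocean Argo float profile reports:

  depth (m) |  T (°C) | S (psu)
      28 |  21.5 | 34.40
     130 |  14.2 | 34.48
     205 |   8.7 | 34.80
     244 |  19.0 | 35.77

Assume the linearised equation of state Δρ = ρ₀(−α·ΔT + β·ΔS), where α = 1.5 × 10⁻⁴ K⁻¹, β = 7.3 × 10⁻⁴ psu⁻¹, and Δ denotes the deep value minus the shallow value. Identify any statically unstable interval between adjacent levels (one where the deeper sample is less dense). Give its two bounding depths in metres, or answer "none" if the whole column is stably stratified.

Evaluate Δρ/ρ₀ = −αΔT + βΔS across each adjacent pair:
  28–130 m: −αΔT+βΔS = −(1.5 × 10⁻⁴)(-7.3)+(7.3 × 10⁻⁴)(+0.08) = 1.2 × 10⁻³ → stable
  130–205 m: −αΔT+βΔS = −(1.5 × 10⁻⁴)(-5.5)+(7.3 × 10⁻⁴)(+0.32) = 1.1 × 10⁻³ → stable
  205–244 m: −αΔT+βΔS = −(1.5 × 10⁻⁴)(+10.3)+(7.3 × 10⁻⁴)(+0.97) = -8.4 × 10⁻⁴ → UNSTABLE
The 205–244 m interval has Δρ < 0: lighter water underlies denser water.

205–244 m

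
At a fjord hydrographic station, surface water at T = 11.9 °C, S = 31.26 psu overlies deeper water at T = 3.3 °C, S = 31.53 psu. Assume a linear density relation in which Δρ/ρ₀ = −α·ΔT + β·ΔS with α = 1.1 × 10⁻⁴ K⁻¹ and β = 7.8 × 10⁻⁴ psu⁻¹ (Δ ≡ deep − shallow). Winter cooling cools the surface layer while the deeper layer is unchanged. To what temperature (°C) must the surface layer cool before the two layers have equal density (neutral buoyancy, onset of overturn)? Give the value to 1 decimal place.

Neutral buoyancy requires Δρ = 0, i.e. −α(T_deep − T_surf′) + β(S_deep − S_surf) = 0.
T_surf′ = T_deep − (β/α)·ΔS = 3.3 − (7.8 × 10⁻⁴/1.1 × 10⁻⁴)·(+0.27) = 1.385 °C.
Cooling required: 11.9 − (1.385) = 10.515 °C.

1.4 °C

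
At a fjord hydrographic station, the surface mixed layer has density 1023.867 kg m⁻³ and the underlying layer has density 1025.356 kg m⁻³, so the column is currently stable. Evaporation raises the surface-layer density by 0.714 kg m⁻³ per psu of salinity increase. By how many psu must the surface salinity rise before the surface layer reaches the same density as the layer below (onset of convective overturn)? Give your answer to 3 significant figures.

2.09 psu

Density deficit of the surface layer: 1025.356 − 1023.867 = 1.489 kg m⁻³.
Required change = 1.489 / 0.714 = 2.09 psu.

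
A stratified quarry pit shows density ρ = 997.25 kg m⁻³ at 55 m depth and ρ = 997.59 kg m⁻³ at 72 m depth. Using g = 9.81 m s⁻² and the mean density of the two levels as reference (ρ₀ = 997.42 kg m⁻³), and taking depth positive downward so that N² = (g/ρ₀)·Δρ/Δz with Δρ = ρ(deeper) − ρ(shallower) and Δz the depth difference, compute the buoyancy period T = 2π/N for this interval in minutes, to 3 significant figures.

Δρ = 997.59 − 997.25 = 0.34 kg m⁻³ over Δz = 72 − 55 = 17 m.
N² = (9.81/997.42) × (0.34/17) = 1.9671 × 10⁻⁴ s⁻².
N = √(1.9671 × 10⁻⁴) = 0.014025 rad s⁻¹, so T = 2π/N = 448.00 s = 7.4667 min ≈ 7.47 min.

7.47 min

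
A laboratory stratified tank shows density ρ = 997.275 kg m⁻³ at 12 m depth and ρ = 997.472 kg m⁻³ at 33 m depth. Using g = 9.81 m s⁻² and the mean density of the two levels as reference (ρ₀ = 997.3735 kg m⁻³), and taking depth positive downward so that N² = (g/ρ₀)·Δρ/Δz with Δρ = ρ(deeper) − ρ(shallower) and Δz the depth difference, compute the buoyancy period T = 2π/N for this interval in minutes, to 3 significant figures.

Δρ = 997.472 − 997.275 = 0.197 kg m⁻³ over Δz = 33 − 12 = 21 m.
N² = (9.81/997.3735) × (0.197/21) = 9.2269 × 10⁻⁵ s⁻².
N = √(9.2269 × 10⁻⁵) = 9.6057 × 10⁻³ rad s⁻¹, so T = 2π/N = 654.11 s = 10.902 min ≈ 10.9 min.
Since Δρ > 0 the layer is stably stratified.

10.9 min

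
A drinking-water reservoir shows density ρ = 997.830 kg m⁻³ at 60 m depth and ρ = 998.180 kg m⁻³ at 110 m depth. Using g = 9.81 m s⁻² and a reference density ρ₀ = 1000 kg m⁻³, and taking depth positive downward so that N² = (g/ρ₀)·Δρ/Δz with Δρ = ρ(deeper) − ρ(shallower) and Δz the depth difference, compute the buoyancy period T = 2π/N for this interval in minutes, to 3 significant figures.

Δρ = 998.180 − 997.830 = 0.350 kg m⁻³ over Δz = 110 − 60 = 50 m.
N² = (9.81/1000) × (0.350/50) = 6.8670 × 10⁻⁵ s⁻².
N = √(6.8670 × 10⁻⁵) = 8.2867 × 10⁻³ rad s⁻¹, so T = 2π/N = 758.23 s = 12.637 min ≈ 12.6 min.

12.6 min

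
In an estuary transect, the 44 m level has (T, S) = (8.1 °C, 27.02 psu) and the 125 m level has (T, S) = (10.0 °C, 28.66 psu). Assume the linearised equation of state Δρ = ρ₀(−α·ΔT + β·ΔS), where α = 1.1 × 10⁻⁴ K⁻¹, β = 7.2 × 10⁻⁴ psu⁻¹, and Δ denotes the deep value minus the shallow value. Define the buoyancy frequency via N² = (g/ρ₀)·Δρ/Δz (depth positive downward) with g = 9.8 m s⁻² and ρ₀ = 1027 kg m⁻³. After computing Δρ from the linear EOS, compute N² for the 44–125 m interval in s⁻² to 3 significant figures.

1.18 × 10⁻⁴ s⁻²

ΔT = +1.9 K, ΔS = +1.64 psu (deep − shallow).
Δρ/ρ₀ = −αΔT + βΔS = -2.09 × 10⁻⁴ + 1.1808 × 10⁻³ = 9.718 × 10⁻⁴, so Δρ ≈ 0.9980 kg m⁻³.
N² = (g/ρ₀)·Δρ/Δz = g·(Δρ/ρ₀)/Δz = 9.8 × 9.718 × 10⁻⁴ / 81 = 1.1758 × 10⁻⁴ s⁻² ≈ 1.18 × 10⁻⁴ s⁻².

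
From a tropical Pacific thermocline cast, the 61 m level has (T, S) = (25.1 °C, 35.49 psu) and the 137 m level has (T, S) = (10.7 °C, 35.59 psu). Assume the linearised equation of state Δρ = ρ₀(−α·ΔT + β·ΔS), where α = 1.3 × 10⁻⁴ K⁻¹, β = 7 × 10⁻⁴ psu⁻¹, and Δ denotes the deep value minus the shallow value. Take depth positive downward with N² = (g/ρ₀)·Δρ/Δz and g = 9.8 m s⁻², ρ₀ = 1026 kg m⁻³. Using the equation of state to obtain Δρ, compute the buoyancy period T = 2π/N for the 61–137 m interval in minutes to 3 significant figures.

ΔT = -14.4 K, ΔS = +0.10 psu (deep − shallow).
Δρ/ρ₀ = −αΔT + βΔS = 1.872 × 10⁻³ + 7.00 × 10⁻⁵ = 1.942 × 10⁻³, so Δρ ≈ 1.992 kg m⁻³.
N² = (g/ρ₀)·Δρ/Δz = g·(Δρ/ρ₀)/Δz = 9.8 × 1.942 × 10⁻³ / 76 = 2.5042 × 10⁻⁴ s⁻².
N = √(2.5042 × 10⁻⁴) = 0.015825 rad s⁻¹ → T = 2π/N = 397.04 s = 6.6173 min ≈ 6.62 min.

6.62 min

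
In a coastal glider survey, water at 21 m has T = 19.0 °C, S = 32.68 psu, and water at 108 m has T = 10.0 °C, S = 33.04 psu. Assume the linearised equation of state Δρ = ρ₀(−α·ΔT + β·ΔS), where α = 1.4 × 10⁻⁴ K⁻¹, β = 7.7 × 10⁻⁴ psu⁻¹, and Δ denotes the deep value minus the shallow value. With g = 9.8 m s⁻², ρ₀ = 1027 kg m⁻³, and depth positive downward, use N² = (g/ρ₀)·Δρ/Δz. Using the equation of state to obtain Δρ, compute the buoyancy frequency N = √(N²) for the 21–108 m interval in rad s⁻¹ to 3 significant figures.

ΔT = -9.0 K, ΔS = +0.36 psu (deep − shallow).
Δρ/ρ₀ = −αΔT + βΔS = 1.26 × 10⁻³ + 2.772 × 10⁻⁴ = 1.5372 × 10⁻³, so Δρ ≈ 1.579 kg m⁻³.
N² = (g/ρ₀)·Δρ/Δz = g·(Δρ/ρ₀)/Δz = 9.8 × 1.5372 × 10⁻³ / 87 = 1.7316 × 10⁻⁴ s⁻².
N = √(1.7316 × 10⁻⁴) = 0.013159 rad s⁻¹ ≈ 0.0132 rad s⁻¹.

0.0132 rad s⁻¹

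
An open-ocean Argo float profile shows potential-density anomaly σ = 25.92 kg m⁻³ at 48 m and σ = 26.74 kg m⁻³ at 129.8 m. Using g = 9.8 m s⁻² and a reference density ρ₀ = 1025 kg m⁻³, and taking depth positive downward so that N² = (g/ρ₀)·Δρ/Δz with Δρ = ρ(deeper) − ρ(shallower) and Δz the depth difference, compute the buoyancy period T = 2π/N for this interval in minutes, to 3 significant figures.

Δρ = 1026.74 − 1025.92 = 0.82 kg m⁻³ over Δz = 129.8 − 48 = 81.8 m.
N² = (9.8/1025) × (0.82/81.8) = 9.5844 × 10⁻⁵ s⁻².
N = √(9.5844 × 10⁻⁵) = 9.7900 × 10⁻³ rad s⁻¹, so T = 2π/N = 641.80 s = 10.697 min ≈ 10.7 min.

10.7 min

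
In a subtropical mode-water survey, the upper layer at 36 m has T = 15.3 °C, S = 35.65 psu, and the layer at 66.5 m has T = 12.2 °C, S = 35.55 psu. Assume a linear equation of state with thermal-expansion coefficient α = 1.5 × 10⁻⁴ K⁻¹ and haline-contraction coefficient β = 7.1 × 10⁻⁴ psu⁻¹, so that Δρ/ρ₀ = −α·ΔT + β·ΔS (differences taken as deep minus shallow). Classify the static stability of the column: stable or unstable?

ΔT = 12.2 − 15.3 = -3.1 K and ΔS = 35.55 − 35.65 = -0.10 psu (deep − shallow).
−αΔT = 4.65 × 10⁻⁴; βΔS = -7.10 × 10⁻⁵; sum Δρ/ρ₀ = 3.94 × 10⁻⁴.
Δρ/ρ₀ > 0, so Δρ > 0: deeper water is denser → statically stable.

stable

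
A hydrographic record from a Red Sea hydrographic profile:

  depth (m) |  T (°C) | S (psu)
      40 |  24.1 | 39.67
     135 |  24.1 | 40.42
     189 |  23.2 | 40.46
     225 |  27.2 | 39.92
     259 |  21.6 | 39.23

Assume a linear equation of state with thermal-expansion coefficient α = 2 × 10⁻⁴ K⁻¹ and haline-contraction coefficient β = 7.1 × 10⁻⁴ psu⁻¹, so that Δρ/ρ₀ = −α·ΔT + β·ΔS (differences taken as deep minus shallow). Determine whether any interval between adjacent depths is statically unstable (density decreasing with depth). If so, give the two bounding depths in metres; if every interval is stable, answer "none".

Evaluate Δρ/ρ₀ = −αΔT + βΔS across each adjacent pair:
  40–135 m: −αΔT+βΔS = −(2 × 10⁻⁴)(+0.0)+(7.1 × 10⁻⁴)(+0.75) = 5.3 × 10⁻⁴ → stable
  135–189 m: −αΔT+βΔS = −(2 × 10⁻⁴)(-0.9)+(7.1 × 10⁻⁴)(+0.04) = 2.1 × 10⁻⁴ → stable
  189–225 m: −αΔT+βΔS = −(2 × 10⁻⁴)(+4.0)+(7.1 × 10⁻⁴)(-0.54) = -1.2 × 10⁻³ → UNSTABLE
  225–259 m: −αΔT+βΔS = −(2 × 10⁻⁴)(-5.6)+(7.1 × 10⁻⁴)(-0.69) = 6.3 × 10⁻⁴ → stable
The 189–225 m interval has Δρ < 0: lighter water underlies denser water.

189–225 m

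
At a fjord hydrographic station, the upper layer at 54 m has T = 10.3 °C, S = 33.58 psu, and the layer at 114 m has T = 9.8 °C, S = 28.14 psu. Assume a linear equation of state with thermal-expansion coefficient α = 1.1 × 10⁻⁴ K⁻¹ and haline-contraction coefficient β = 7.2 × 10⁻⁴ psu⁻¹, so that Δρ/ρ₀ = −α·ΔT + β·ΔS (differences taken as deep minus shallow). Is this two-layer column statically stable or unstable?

ΔT = 9.8 − 10.3 = -0.5 K and ΔS = 28.14 − 33.58 = -5.44 psu (deep − shallow).
−αΔT = 5.50 × 10⁻⁵; βΔS = -3.9168 × 10⁻³; sum Δρ/ρ₀ = -3.8618 × 10⁻³.
Δρ/ρ₀ < 0, so Δρ < 0: deeper water is lighter → statically unstable; the column would overturn.

unstable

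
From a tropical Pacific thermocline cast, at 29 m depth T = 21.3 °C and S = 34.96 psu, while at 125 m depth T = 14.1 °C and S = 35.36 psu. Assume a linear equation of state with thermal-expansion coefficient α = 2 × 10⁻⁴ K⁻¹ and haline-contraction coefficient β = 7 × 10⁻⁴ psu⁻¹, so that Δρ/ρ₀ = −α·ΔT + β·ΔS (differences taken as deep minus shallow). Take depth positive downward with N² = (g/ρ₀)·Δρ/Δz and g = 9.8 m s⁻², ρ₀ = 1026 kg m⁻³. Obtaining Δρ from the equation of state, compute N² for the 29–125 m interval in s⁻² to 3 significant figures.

1.76 × 10⁻⁴ s⁻²

ΔT = -7.2 K, ΔS = +0.40 psu (deep − shallow).
Δρ/ρ₀ = −αΔT + βΔS = 1.44 × 10⁻³ + 2.80 × 10⁻⁴ = 1.72 × 10⁻³, so Δρ ≈ 1.765 kg m⁻³.
N² = (g/ρ₀)·Δρ/Δz = g·(Δρ/ρ₀)/Δz = 9.8 × 1.72 × 10⁻³ / 96 = 1.7558 × 10⁻⁴ s⁻² ≈ 1.76 × 10⁻⁴ s⁻².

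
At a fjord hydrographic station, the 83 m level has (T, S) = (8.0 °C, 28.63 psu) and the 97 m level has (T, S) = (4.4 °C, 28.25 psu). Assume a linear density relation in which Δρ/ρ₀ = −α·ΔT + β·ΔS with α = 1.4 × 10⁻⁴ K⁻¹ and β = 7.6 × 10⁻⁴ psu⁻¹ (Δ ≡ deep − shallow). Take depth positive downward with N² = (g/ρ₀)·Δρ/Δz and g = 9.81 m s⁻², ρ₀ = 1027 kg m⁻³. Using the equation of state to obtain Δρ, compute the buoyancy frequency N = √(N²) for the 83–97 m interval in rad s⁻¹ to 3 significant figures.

ΔT = -3.6 K, ΔS = -0.38 psu (deep − shallow).
Δρ/ρ₀ = −αΔT + βΔS = 5.04 × 10⁻⁴ − 2.888 × 10⁻⁴ = 2.152 × 10⁻⁴, so Δρ ≈ 0.2210 kg m⁻³.
N² = (g/ρ₀)·Δρ/Δz = g·(Δρ/ρ₀)/Δz = 9.81 × 2.152 × 10⁻⁴ / 14 = 1.5079 × 10⁻⁴ s⁻².
N = √(1.5079 × 10⁻⁴) = 0.012280 rad s⁻¹ ≈ 0.0123 rad s⁻¹.

0.0123 rad s⁻¹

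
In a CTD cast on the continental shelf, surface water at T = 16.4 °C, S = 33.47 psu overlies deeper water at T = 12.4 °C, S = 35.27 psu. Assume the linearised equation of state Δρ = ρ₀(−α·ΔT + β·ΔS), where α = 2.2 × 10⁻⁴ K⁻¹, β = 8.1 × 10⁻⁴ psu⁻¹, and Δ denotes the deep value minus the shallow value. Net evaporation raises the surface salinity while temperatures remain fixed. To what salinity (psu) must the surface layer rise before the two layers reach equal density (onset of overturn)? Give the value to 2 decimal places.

Neutral buoyancy requires −α(T_deep − T_surf) + β(S_deep − S_surf′) = 0.
S_surf′ = S_deep − (α/β)·ΔT = 35.27 − (2.2 × 10⁻⁴/8.1 × 10⁻⁴)·(-4.0) = 36.3564 psu.
Increase required: 36.3564 − 33.47 = 2.8864 psu.

36.36 psu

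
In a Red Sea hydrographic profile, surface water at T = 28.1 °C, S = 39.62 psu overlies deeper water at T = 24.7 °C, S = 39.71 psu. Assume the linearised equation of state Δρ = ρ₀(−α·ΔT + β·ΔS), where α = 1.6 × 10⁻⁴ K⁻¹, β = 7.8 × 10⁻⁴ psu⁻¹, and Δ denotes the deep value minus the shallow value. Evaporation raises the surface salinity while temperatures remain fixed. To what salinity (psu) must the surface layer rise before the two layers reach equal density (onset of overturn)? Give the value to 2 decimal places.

Neutral buoyancy requires −α(T_deep − T_surf) + β(S_deep − S_surf′) = 0.
S_surf′ = S_deep − (α/β)·ΔT = 39.71 − (1.6 × 10⁻⁴/7.8 × 10⁻⁴)·(-3.4) = 40.4074 psu.
Increase required: 40.4074 − 39.62 = 0.7874 psu.

40.41 psu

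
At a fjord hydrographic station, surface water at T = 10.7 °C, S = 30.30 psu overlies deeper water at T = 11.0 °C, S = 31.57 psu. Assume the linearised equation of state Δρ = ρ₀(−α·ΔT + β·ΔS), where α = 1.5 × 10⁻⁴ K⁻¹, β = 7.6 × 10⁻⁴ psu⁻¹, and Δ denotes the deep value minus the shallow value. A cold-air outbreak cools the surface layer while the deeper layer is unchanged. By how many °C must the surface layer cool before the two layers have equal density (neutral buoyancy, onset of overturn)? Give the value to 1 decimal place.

6.1 °C

Neutral buoyancy requires Δρ = 0, i.e. −α(T_deep − T_surf′) + β(S_deep − S_surf) = 0.
T_surf′ = T_deep − (β/α)·ΔS = 11.0 − (7.6 × 10⁻⁴/1.5 × 10⁻⁴)·(+1.27) = 4.565 °C.
Cooling required: 10.7 − (4.565) = 6.135 °C.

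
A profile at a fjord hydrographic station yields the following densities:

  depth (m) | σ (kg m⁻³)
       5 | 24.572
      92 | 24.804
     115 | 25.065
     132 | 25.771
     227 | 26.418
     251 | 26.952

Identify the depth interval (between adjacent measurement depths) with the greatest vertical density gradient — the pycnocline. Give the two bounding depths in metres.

Compute the density gradient over each adjacent pair:
  5–92 m: Δρ/Δz = 0.232/87 = 2.7 × 10⁻³ kg m⁻⁴
  92–115 m: Δρ/Δz = 0.261/23 = 0.011 kg m⁻⁴
  115–132 m: Δρ/Δz = 0.706/17 = 0.042 kg m⁻⁴
  132–227 m: Δρ/Δz = 0.647/95 = 6.8 × 10⁻³ kg m⁻⁴
  227–251 m: Δρ/Δz = 0.534/24 = 0.022 kg m⁻⁴
The largest gradient is in the 115–132 m interval — the pycnocline.

115–132 m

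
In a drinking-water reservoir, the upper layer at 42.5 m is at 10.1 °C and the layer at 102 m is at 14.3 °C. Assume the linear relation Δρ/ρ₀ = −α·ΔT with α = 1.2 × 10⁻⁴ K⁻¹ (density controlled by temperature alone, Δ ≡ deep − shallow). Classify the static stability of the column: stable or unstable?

unstable

ΔT = 14.3 − 10.1 = +4.2 K, so Δρ/ρ₀ = −αΔT = -5.04 × 10⁻⁴.
Δρ/ρ₀ < 0, so Δρ < 0: deeper water is lighter → statically unstable; the column would overturn.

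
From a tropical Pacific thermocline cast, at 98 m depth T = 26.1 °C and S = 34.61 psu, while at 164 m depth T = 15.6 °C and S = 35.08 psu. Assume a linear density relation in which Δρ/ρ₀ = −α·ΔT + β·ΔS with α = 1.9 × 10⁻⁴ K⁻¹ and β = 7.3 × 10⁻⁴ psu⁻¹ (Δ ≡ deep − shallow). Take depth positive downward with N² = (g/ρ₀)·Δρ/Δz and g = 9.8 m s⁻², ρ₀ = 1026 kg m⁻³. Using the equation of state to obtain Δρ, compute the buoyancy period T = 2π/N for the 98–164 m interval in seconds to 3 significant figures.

337 s

ΔT = -10.5 K, ΔS = +0.47 psu (deep − shallow).
Δρ/ρ₀ = −αΔT + βΔS = 1.995 × 10⁻³ + 3.431 × 10⁻⁴ = 2.3381 × 10⁻³, so Δρ ≈ 2.399 kg m⁻³.
N² = (g/ρ₀)·Δρ/Δz = g·(Δρ/ρ₀)/Δz = 9.8 × 2.3381 × 10⁻³ / 66 = 3.4717 × 10⁻⁴ s⁻².
N = √(3.4717 × 10⁻⁴) = 0.018632 rad s⁻¹ → T = 2π/N = 337.23 s ≈ 337 s.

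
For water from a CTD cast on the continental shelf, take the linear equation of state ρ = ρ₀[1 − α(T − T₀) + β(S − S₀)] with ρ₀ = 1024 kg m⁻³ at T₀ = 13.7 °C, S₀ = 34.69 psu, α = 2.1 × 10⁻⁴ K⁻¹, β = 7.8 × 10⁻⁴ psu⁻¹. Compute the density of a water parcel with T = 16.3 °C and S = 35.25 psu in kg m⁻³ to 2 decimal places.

1023.89 kg m⁻³

T − T₀ = +2.6 K, S − S₀ = +0.56 psu.
Bracket = 1 − α·(+2.6) + β·(+0.56) = 1 + (-1.092 × 10⁻⁴) = 0.9998908.
ρ = 1024 × 0.9998908 = 1023.89 kg m⁻³.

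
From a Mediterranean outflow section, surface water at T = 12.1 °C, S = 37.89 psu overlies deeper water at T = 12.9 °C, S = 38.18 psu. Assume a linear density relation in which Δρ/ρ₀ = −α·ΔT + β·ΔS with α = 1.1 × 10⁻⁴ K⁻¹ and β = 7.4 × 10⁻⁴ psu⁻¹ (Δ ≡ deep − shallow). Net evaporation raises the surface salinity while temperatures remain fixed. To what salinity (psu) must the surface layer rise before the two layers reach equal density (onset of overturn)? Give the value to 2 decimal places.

Neutral buoyancy requires −α(T_deep − T_surf) + β(S_deep − S_surf′) = 0.
S_surf′ = S_deep − (α/β)·ΔT = 38.18 − (1.1 × 10⁻⁴/7.4 × 10⁻⁴)·(+0.8) = 38.0611 psu.
Increase required: 38.0611 − 37.89 = 0.1711 psu.

38.06 psu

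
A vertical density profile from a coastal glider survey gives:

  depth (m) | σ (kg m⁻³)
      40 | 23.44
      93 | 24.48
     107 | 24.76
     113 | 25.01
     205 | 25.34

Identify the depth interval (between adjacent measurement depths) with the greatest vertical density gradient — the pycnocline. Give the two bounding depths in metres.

Compute the density gradient over each adjacent pair:
  40–93 m: Δρ/Δz = 1.04/53 = 0.020 kg m⁻⁴
  93–107 m: Δρ/Δz = 0.28/14 = 0.020 kg m⁻⁴
  107–113 m: Δρ/Δz = 0.25/6 = 0.042 kg m⁻⁴
  113–205 m: Δρ/Δz = 0.33/92 = 3.6 × 10⁻³ kg m⁻⁴
The largest gradient is in the 107–113 m interval — the pycnocline.

107–113 m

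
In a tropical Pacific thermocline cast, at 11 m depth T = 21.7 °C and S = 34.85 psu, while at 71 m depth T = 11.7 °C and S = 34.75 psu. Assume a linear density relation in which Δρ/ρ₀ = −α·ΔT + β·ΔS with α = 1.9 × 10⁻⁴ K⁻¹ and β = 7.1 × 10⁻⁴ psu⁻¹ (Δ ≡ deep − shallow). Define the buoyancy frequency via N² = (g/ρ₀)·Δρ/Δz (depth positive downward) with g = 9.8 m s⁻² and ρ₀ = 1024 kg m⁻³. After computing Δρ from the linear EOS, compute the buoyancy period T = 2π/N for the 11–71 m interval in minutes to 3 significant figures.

6.06 min

ΔT = -10.0 K, ΔS = -0.10 psu (deep − shallow).
Δρ/ρ₀ = −αΔT + βΔS = 1.90 × 10⁻³ − 7.10 × 10⁻⁵ = 1.829 × 10⁻³, so Δρ ≈ 1.873 kg m⁻³.
N² = (g/ρ₀)·Δρ/Δz = g·(Δρ/ρ₀)/Δz = 9.8 × 1.829 × 10⁻³ / 60 = 2.9874 × 10⁻⁴ s⁻².
N = √(2.9874 × 10⁻⁴) = 0.017284 rad s⁻¹ → T = 2π/N = 363.53 s = 6.0588 min ≈ 6.06 min.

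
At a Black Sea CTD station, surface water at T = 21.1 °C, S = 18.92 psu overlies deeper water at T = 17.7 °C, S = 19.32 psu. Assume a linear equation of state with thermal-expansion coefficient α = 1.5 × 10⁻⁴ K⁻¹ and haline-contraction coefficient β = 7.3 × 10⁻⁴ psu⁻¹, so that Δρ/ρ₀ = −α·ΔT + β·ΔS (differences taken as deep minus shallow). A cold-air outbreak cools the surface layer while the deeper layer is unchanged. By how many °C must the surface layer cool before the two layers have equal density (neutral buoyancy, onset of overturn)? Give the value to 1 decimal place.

5.3 °C

Neutral buoyancy requires Δρ = 0, i.e. −α(T_deep − T_surf′) + β(S_deep − S_surf) = 0.
T_surf′ = T_deep − (β/α)·ΔS = 17.7 − (7.3 × 10⁻⁴/1.5 × 10⁻⁴)·(+0.40) = 15.753 °C.
Cooling required: 21.1 − (15.753) = 5.347 °C.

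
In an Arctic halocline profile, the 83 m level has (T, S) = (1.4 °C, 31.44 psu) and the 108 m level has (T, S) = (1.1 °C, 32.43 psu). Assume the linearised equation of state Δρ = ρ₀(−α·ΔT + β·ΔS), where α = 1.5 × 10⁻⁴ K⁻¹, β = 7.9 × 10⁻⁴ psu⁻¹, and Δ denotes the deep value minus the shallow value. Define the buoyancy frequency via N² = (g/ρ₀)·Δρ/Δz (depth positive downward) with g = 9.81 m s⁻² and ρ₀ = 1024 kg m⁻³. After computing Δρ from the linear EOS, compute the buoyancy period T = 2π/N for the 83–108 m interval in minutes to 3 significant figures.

5.81 min

ΔT = -0.3 K, ΔS = +0.99 psu (deep − shallow).
Δρ/ρ₀ = −αΔT + βΔS = 4.50 × 10⁻⁵ + 7.821 × 10⁻⁴ = 8.271 × 10⁻⁴, so Δρ ≈ 0.8470 kg m⁻³.
N² = (g/ρ₀)·Δρ/Δz = g·(Δρ/ρ₀)/Δz = 9.81 × 8.271 × 10⁻⁴ / 25 = 3.2455 × 10⁻⁴ s⁻².
N = √(3.2455 × 10⁻⁴) = 0.018015 rad s⁻¹ → T = 2π/N = 348.78 s = 5.8130 min ≈ 5.81 min.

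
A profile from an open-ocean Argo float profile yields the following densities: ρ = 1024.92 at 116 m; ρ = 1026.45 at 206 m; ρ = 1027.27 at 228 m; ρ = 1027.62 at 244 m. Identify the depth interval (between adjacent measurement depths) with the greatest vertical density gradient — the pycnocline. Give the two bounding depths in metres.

Compute the density gradient over each adjacent pair:
  116–206 m: Δρ/Δz = 1.53/90 = 0.017 kg m⁻⁴
  206–228 m: Δρ/Δz = 0.82/22 = 0.037 kg m⁻⁴
  228–244 m: Δρ/Δz = 0.35/16 = 0.022 kg m⁻⁴
The largest gradient is in the 206–228 m interval — the pycnocline.

206–228 m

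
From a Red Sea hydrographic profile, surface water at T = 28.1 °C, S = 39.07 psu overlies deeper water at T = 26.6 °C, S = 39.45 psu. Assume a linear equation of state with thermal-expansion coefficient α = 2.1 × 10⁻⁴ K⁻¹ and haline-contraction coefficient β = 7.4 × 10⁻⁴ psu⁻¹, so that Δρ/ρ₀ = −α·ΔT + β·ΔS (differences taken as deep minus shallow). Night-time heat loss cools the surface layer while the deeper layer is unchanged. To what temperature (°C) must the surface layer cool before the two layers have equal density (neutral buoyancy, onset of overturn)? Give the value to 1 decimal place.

Neutral buoyancy requires Δρ = 0, i.e. −α(T_deep − T_surf′) + β(S_deep − S_surf) = 0.
T_surf′ = T_deep − (β/α)·ΔS = 26.6 − (7.4 × 10⁻⁴/2.1 × 10⁻⁴)·(+0.38) = 25.261 °C.
Cooling required: 28.1 − (25.261) = 2.839 °C.

25.3 °C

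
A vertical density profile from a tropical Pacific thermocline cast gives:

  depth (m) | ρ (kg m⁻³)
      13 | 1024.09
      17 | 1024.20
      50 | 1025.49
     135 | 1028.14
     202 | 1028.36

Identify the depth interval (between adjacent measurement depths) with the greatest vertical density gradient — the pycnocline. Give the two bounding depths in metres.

Compute the density gradient over each adjacent pair:
  13–17 m: Δρ/Δz = 0.11/4 = 0.028 kg m⁻⁴
  17–50 m: Δρ/Δz = 1.29/33 = 0.039 kg m⁻⁴
  50–135 m: Δρ/Δz = 2.65/85 = 0.031 kg m⁻⁴
  135–202 m: Δρ/Δz = 0.22/67 = 3.3 × 10⁻³ kg m⁻⁴
The largest gradient is in the 17–50 m interval — the pycnocline.

17–50 m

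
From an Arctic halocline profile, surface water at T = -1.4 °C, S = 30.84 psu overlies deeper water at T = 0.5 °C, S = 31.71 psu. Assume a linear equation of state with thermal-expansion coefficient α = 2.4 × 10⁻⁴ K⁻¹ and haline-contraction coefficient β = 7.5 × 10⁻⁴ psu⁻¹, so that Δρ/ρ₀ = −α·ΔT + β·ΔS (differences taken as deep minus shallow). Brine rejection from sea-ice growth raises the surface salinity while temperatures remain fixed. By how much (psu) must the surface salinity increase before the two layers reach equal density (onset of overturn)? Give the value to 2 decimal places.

0.26 psu

Neutral buoyancy requires −α(T_deep − T_surf) + β(S_deep − S_surf′) = 0.
S_surf′ = S_deep − (α/β)·ΔT = 31.71 − (2.4 × 10⁻⁴/7.5 × 10⁻⁴)·(+1.9) = 31.1020 psu.
Increase required: 31.1020 − 30.84 = 0.2620 psu.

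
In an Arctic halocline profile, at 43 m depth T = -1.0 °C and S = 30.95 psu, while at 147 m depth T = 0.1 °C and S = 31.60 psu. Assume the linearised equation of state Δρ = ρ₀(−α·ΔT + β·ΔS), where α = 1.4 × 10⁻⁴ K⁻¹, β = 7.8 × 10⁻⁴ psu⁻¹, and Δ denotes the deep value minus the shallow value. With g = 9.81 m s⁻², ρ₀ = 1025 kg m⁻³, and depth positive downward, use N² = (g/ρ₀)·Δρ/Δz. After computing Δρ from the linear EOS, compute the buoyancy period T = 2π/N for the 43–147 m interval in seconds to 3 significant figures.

ΔT = +1.1 K, ΔS = +0.65 psu (deep − shallow).
Δρ/ρ₀ = −αΔT + βΔS = -1.54 × 10⁻⁴ + 5.07 × 10⁻⁴ = 3.53 × 10⁻⁴, so Δρ ≈ 0.3618 kg m⁻³.
N² = (g/ρ₀)·Δρ/Δz = g·(Δρ/ρ₀)/Δz = 9.81 × 3.53 × 10⁻⁴ / 104 = 3.3297 × 10⁻⁵ s⁻².
N = √(3.3297 × 10⁻⁵) = 5.7704 × 10⁻³ rad s⁻¹ → T = 2π/N = 1.0889 × 10³ s ≈ 1.09 × 10³ s.

1.09 × 10³ s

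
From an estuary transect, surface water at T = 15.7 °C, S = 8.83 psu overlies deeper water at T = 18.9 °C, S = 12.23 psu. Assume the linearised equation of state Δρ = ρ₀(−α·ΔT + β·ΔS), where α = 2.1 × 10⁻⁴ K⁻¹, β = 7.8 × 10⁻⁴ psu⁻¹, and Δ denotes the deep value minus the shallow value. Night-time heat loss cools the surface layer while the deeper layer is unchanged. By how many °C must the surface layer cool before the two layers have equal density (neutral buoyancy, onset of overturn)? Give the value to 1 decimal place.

Neutral buoyancy requires Δρ = 0, i.e. −α(T_deep − T_surf′) + β(S_deep − S_surf) = 0.
T_surf′ = T_deep − (β/α)·ΔS = 18.9 − (7.8 × 10⁻⁴/2.1 × 10⁻⁴)·(+3.40) = 6.271 °C.
Cooling required: 15.7 − (6.271) = 9.429 °C.

9.4 °C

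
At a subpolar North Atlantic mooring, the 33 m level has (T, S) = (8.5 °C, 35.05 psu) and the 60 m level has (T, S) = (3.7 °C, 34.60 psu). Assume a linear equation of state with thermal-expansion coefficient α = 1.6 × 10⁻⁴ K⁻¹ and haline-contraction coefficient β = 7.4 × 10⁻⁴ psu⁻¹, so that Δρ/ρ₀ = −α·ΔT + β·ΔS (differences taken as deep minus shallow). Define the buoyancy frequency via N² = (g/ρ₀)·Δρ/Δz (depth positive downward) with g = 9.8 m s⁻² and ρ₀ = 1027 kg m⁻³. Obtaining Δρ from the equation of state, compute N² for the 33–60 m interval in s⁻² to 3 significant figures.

1.58 × 10⁻⁴ s⁻²

ΔT = -4.8 K, ΔS = -0.45 psu (deep − shallow).
Δρ/ρ₀ = −αΔT + βΔS = 7.68 × 10⁻⁴ − 3.33 × 10⁻⁴ = 4.35 × 10⁻⁴, so Δρ ≈ 0.4467 kg m⁻³.
N² = (g/ρ₀)·Δρ/Δz = g·(Δρ/ρ₀)/Δz = 9.8 × 4.35 × 10⁻⁴ / 27 = 1.5789 × 10⁻⁴ s⁻² ≈ 1.58 × 10⁻⁴ s⁻².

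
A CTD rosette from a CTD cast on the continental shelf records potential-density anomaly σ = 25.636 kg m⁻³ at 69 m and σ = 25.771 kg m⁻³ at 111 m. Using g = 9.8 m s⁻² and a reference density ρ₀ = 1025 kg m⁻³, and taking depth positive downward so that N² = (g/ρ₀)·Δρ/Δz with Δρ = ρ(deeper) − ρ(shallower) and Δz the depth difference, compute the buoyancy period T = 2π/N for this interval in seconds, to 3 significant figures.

Δρ = 1025.771 − 1025.636 = 0.135 kg m⁻³ over Δz = 111 − 69 = 42 m.
N² = (9.8/1025) × (0.135/42) = 3.0732 × 10⁻⁵ s⁻².
N = √(3.0732 × 10⁻⁵) = 5.5436 × 10⁻³ rad s⁻¹, so T = 2π/N = 1.1334 × 10³ s ≈ 1.13 × 10³ s.

1.13 × 10³ s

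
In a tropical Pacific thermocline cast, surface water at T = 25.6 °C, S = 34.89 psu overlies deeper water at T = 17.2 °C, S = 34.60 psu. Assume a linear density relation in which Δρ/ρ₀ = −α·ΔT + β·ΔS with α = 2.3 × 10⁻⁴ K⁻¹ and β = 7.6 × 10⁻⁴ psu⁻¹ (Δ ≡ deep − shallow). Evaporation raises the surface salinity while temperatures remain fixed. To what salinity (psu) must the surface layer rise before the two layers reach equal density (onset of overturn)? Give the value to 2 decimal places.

37.14 psu

Neutral buoyancy requires −α(T_deep − T_surf) + β(S_deep − S_surf′) = 0.
S_surf′ = S_deep − (α/β)·ΔT = 34.60 − (2.3 × 10⁻⁴/7.6 × 10⁻⁴)·(-8.4) = 37.1421 psu.
Increase required: 37.1421 − 34.89 = 2.2521 psu.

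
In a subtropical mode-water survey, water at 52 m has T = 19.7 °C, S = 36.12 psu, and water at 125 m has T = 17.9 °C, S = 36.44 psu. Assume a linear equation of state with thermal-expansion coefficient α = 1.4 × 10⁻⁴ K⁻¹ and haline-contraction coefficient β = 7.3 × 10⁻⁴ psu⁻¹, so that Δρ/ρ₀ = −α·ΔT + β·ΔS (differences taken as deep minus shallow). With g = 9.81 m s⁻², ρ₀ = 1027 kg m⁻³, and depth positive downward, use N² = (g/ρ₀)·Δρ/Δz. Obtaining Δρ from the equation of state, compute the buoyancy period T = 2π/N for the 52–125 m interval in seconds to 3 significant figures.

778 s

ΔT = -1.8 K, ΔS = +0.32 psu (deep − shallow).
Δρ/ρ₀ = −αΔT + βΔS = 2.52 × 10⁻⁴ + 2.336 × 10⁻⁴ = 4.856 × 10⁻⁴, so Δρ ≈ 0.4987 kg m⁻³.
N² = (g/ρ₀)·Δρ/Δz = g·(Δρ/ρ₀)/Δz = 9.81 × 4.856 × 10⁻⁴ / 73 = 6.5257 × 10⁻⁵ s⁻².
N = √(6.5257 × 10⁻⁵) = 8.0782 × 10⁻³ rad s⁻¹ → T = 2π/N = 777.80 s ≈ 778 s.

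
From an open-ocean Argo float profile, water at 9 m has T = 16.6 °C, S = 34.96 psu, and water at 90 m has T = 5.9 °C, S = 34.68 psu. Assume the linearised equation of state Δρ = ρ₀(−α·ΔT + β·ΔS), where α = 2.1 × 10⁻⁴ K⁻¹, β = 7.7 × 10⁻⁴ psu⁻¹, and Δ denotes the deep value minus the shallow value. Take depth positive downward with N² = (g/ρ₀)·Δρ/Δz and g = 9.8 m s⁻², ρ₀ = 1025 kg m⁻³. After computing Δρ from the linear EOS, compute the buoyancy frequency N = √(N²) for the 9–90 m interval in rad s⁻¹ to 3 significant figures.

0.0157 rad s⁻¹

ΔT = -10.7 K, ΔS = -0.28 psu (deep − shallow).
Δρ/ρ₀ = −αΔT + βΔS = 2.247 × 10⁻³ − 2.156 × 10⁻⁴ = 2.0314 × 10⁻³, so Δρ ≈ 2.082 kg m⁻³.
N² = (g/ρ₀)·Δρ/Δz = g·(Δρ/ρ₀)/Δz = 9.8 × 2.0314 × 10⁻³ / 81 = 2.4577 × 10⁻⁴ s⁻².
N = √(2.4577 × 10⁻⁴) = 0.015677 rad s⁻¹ ≈ 0.0157 rad s⁻¹.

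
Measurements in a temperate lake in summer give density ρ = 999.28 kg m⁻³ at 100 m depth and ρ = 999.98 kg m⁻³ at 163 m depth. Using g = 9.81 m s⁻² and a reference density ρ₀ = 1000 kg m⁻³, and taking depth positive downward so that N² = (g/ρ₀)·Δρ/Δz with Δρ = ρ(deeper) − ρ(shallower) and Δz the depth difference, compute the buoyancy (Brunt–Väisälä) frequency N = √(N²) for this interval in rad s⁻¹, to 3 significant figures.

0.0104 rad s⁻¹

Δρ = 999.98 − 999.28 = 0.70 kg m⁻³ over Δz = 163 − 100 = 63 m.
N² = (9.81/1000) × (0.70/63) = 1.0900 × 10⁻⁴ s⁻².
N = √(1.0900 × 10⁻⁴) = 0.010440 rad s⁻¹ ≈ 0.0104 rad s⁻¹.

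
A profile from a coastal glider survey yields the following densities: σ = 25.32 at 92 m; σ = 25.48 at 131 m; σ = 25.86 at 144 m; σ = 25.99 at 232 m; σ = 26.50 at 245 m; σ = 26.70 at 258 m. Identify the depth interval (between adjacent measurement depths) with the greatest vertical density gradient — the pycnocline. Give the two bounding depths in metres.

232–245 m

Compute the density gradient over each adjacent pair:
  92–131 m: Δρ/Δz = 0.16/39 = 4.1 × 10⁻³ kg m⁻⁴
  131–144 m: Δρ/Δz = 0.38/13 = 0.029 kg m⁻⁴
  144–232 m: Δρ/Δz = 0.13/88 = 1.5 × 10⁻³ kg m⁻⁴
  232–245 m: Δρ/Δz = 0.51/13 = 0.039 kg m⁻⁴
  245–258 m: Δρ/Δz = 0.20/13 = 0.015 kg m⁻⁴
The largest gradient is in the 232–245 m interval — the pycnocline.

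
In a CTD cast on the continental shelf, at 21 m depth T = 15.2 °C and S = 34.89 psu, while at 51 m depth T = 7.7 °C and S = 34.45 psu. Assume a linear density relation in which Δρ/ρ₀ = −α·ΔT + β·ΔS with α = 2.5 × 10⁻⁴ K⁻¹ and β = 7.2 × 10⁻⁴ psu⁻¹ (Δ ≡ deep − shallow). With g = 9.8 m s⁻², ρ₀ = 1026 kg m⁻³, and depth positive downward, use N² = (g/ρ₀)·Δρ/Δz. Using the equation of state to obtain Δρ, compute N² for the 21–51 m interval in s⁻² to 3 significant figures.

5.09 × 10⁻⁴ s⁻²

ΔT = -7.5 K, ΔS = -0.44 psu (deep − shallow).
Δρ/ρ₀ = −αΔT + βΔS = 1.875 × 10⁻³ − 3.168 × 10⁻⁴ = 1.5582 × 10⁻³, so Δρ ≈ 1.599 kg m⁻³.
N² = (g/ρ₀)·Δρ/Δz = g·(Δρ/ρ₀)/Δz = 9.8 × 1.5582 × 10⁻³ / 30 = 5.0901 × 10⁻⁴ s⁻² ≈ 5.09 × 10⁻⁴ s⁻².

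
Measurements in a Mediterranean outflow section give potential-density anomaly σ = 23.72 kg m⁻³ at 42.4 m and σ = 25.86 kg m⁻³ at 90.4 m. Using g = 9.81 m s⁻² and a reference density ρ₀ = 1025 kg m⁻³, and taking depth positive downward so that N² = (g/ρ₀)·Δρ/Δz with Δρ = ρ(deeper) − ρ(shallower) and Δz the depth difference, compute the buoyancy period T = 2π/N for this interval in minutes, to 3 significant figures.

5.07 min

Δρ = 1025.86 − 1023.72 = 2.14 kg m⁻³ over Δz = 90.4 − 42.4 = 48 m.
N² = (9.81/1025) × (2.14/48) = 4.2670 × 10⁻⁴ s⁻².
N = √(4.2670 × 10⁻⁴) = 0.020657 rad s⁻¹, so T = 2π/N = 304.17 s = 5.0695 min ≈ 5.07 min.
N² > 0, so the interval is statically stable.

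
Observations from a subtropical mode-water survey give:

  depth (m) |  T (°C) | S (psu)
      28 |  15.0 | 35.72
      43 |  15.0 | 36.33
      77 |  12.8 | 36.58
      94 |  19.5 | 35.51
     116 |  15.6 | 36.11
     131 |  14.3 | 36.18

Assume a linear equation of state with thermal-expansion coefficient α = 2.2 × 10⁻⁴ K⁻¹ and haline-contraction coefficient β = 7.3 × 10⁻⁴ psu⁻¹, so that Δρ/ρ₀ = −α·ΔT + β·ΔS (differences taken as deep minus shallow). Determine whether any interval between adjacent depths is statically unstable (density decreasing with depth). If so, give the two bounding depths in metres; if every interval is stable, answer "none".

Evaluate Δρ/ρ₀ = −αΔT + βΔS across each adjacent pair:
  28–43 m: −αΔT+βΔS = −(2.2 × 10⁻⁴)(+0.0)+(7.3 × 10⁻⁴)(+0.61) = 4.5 × 10⁻⁴ → stable
  43–77 m: −αΔT+βΔS = −(2.2 × 10⁻⁴)(-2.2)+(7.3 × 10⁻⁴)(+0.25) = 6.7 × 10⁻⁴ → stable
  77–94 m: −αΔT+βΔS = −(2.2 × 10⁻⁴)(+6.7)+(7.3 × 10⁻⁴)(-1.07) = -2.3 × 10⁻³ → UNSTABLE
  94–116 m: −αΔT+βΔS = −(2.2 × 10⁻⁴)(-3.9)+(7.3 × 10⁻⁴)(+0.60) = 1.3 × 10⁻³ → stable
  116–131 m: −αΔT+βΔS = −(2.2 × 10⁻⁴)(-1.3)+(7.3 × 10⁻⁴)(+0.07) = 3.4 × 10⁻⁴ → stable
The 77–94 m interval has Δρ < 0: lighter water underlies denser water.

77–94 m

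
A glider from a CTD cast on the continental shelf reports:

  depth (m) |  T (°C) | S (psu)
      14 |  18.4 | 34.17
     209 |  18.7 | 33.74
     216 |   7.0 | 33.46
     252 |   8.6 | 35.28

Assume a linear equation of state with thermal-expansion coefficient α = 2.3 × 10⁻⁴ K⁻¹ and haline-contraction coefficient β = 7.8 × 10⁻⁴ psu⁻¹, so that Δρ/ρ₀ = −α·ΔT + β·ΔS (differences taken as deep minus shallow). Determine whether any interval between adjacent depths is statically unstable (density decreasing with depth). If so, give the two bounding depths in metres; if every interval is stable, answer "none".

14–209 m

Evaluate Δρ/ρ₀ = −αΔT + βΔS across each adjacent pair:
  14–209 m: −αΔT+βΔS = −(2.3 × 10⁻⁴)(+0.3)+(7.8 × 10⁻⁴)(-0.43) = -4.0 × 10⁻⁴ → UNSTABLE
  209–216 m: −αΔT+βΔS = −(2.3 × 10⁻⁴)(-11.7)+(7.8 × 10⁻⁴)(-0.28) = 2.5 × 10⁻³ → stable
  216–252 m: −αΔT+βΔS = −(2.3 × 10⁻⁴)(+1.6)+(7.8 × 10⁻⁴)(+1.82) = 1.1 × 10⁻³ → stable
The 14–209 m interval has Δρ < 0: lighter water underlies denser water.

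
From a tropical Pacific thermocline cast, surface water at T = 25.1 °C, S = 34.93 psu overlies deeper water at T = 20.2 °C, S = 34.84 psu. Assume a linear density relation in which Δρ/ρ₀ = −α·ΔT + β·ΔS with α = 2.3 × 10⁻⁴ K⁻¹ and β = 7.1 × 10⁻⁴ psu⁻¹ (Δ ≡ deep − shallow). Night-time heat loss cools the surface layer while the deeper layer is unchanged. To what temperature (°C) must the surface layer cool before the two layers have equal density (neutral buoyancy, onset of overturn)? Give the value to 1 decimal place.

20.5 °C

Neutral buoyancy requires Δρ = 0, i.e. −α(T_deep − T_surf′) + β(S_deep − S_surf) = 0.
T_surf′ = T_deep − (β/α)·ΔS = 20.2 − (7.1 × 10⁻⁴/2.3 × 10⁻⁴)·(-0.09) = 20.478 °C.
Cooling required: 25.1 − (20.478) = 4.622 °C.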